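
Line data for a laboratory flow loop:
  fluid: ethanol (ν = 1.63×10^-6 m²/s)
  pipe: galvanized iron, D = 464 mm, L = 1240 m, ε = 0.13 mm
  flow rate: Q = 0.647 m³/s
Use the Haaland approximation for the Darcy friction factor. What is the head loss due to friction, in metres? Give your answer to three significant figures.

h_f ≈ 30.6 m

V = 4Q/(πD²) = 4·0.647/(π·0.464²) = 3.826 m/s
Re = VD/ν = 3.826·0.464/1.63×10^-6 = 1.09×10^6 → turbulent
ε/D = 0.13/464 = 2.80×10^-4
Haaland: f = 0.01537
h_f = f(L/D)V²/(2g) = 0.01537·(1240/0.464)·3.826²/(2·9.81) = 30.65 m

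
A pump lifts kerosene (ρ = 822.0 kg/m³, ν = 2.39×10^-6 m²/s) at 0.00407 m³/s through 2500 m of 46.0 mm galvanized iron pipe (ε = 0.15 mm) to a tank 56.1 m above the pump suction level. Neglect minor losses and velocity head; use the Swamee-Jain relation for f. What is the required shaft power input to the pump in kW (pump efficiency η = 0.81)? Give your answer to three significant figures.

P_shaft ≈ 22.2 kW

V = 4Q/(πD²) = 2.449 m/s; Re = 4.71×10^4; ε/D = 0.00326; f = 0.02958
h_f = f(L/D)V²/2g = 491.5 m
Total head H = z + h_f = 56.1 + 491.5 = 547.6 m
P_hyd = ρgQH = 822.0·9.81·0.00407·547.6 = 17.97 kW
P_shaft = P_hyd/η = 17.97/0.81 = 22.19 kW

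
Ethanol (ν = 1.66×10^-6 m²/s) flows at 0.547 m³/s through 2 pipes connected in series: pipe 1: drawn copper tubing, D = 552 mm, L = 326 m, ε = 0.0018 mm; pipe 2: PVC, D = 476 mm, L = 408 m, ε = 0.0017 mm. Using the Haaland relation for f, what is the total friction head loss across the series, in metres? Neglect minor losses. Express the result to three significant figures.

Pipe 1: V = 2.286 m/s, Re = 7.60×10^5, ε/D = 3.26×10^-6, f = 0.01218, h_1 = f(L/D)V²/2g = 1.916 m
Pipe 2: V = 3.074 m/s, Re = 8.81×10^5, ε/D = 3.57×10^-6, f = 0.01189, h_2 = f(L/D)V²/2g = 4.908 m
Series → Q common, losses add: H = Σh = 6.824 m

H ≈ 6.82 m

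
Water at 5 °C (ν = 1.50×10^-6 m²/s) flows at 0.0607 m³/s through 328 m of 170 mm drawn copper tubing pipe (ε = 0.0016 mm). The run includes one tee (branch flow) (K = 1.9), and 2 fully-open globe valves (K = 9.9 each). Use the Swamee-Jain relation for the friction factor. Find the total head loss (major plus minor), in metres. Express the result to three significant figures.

V = 4Q/(πD²) = 2.674 m/s; V²/2g = 0.3645 m
Re = 3.03×10^5, ε/D = 9.41×10^-6 → f = 0.01446 (Swamee-Jain)
Major: h_f = f(L/D)·V²/2g = 0.01446·1929·0.3645 = 10.17 m
Minor: ΣK = 21.7; h_m = ΣK·V²/2g = 7.910 m
Total H_L = 10.17 + 7.910 = 18.08 m

H_L ≈ 18.1 m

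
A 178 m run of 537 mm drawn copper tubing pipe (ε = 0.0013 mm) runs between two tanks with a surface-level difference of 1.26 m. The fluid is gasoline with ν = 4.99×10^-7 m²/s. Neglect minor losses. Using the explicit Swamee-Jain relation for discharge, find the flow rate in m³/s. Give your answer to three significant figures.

Swamee-Jain (Type II): Q = -0.965·√(gD⁵h_f/L)·ln[ε/(3.7D) + √(3.17ν²L/(gD³h_f))]
√(gD⁵h_f/L) = √(9.81·0.537⁵·1.26/178) = 0.05569
ε/(3.7D) = 6.54×10^-7; √(3.17ν²L/(gD³h_f)) = 8.57×10^-6
Q = -0.965·0.05569·ln(9.222×10^-6) = 0.6230 m³/s
Check: V = 2.75 m/s, Re = 2.96×10^6, f = 0.009867, h_f = 1.26 m ≈ 1.26 m ✓

Q ≈ 0.623 m³/s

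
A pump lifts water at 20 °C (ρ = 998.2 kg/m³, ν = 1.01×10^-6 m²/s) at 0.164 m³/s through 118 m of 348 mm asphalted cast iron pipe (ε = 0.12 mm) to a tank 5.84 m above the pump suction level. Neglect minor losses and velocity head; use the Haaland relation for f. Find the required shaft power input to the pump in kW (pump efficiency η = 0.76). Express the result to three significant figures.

V = 4Q/(πD²) = 1.724 m/s; Re = 5.94×10^5; ε/D = 3.45×10^-4; f = 0.01635
h_f = f(L/D)V²/2g = 0.8400 m
Total head H = z + h_f = 5.84 + 0.8400 = 6.680 m
P_hyd = ρgQH = 998.2·9.81·0.164·6.680 = 10.73 kW
P_shaft = P_hyd/η = 10.73/0.76 = 14.12 kW

P_shaft ≈ 14.1 kW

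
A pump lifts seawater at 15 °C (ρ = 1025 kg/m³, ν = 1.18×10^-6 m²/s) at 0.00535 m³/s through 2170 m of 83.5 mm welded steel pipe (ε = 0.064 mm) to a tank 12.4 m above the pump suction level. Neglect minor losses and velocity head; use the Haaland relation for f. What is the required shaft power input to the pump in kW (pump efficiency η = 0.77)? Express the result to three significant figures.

V = 4Q/(πD²) = 0.9770 m/s; Re = 6.91×10^4; ε/D = 7.66×10^-4; f = 0.02205
h_f = f(L/D)V²/2g = 27.87 m
Total head H = z + h_f = 12.4 + 27.87 = 40.27 m
P_hyd = ρgQH = 1025·9.81·0.00535·40.27 = 2.167 kW
P_shaft = P_hyd/η = 2.167/0.77 = 2.814 kW

P_shaft ≈ 2.81 kW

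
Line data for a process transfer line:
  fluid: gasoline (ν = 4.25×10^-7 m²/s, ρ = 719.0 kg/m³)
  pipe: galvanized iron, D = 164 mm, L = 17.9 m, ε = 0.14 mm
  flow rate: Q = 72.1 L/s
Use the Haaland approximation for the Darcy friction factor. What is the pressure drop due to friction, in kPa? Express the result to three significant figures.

V = 4Q/(πD²) = 4·0.0721/(π·0.164²) = 3.413 m/s
Re = VD/ν = 3.413·0.164/4.25×10^-7 = 1.32×10^6 → turbulent
ε/D = 0.14/164 = 8.54×10^-4
Haaland: f = 0.01917
h_f = f(L/D)V²/(2g) = 0.01917·(17.9/0.164)·3.413²/(2·9.81) = 1.242 m
Δp = ρg·h_f = 719.0·9.81·1.242 = 8.761 kPa

Δp ≈ 8.76 kPa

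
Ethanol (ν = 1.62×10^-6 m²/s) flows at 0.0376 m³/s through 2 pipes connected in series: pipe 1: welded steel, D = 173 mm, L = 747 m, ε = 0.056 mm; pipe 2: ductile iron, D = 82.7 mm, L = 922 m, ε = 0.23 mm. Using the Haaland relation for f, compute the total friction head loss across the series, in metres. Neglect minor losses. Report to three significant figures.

Pipe 1: V = 1.600 m/s, Re = 1.71×10^5, ε/D = 3.24×10^-4, f = 0.01797, h_1 = f(L/D)V²/2g = 10.12 m
Pipe 2: V = 7.000 m/s, Re = 3.57×10^5, ε/D = 0.00278, f = 0.02603, h_2 = f(L/D)V²/2g = 724.6 m
Series → Q common, losses add: H = Σh = 734.7 m

H ≈ 735 m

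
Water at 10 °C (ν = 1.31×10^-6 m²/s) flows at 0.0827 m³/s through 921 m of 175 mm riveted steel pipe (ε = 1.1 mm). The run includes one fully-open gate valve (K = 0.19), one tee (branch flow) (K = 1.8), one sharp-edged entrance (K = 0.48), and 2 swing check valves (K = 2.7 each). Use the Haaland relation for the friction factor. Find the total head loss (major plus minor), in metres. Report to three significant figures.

H_L ≈ 109 m

V = 4Q/(πD²) = 3.438 m/s; V²/2g = 0.6025 m
Re = 4.59×10^5, ε/D = 0.00629 → f = 0.03281 (Haaland)
Major: h_f = f(L/D)·V²/2g = 0.03281·5263·0.6025 = 104.1 m
Minor: ΣK = 7.87; h_m = ΣK·V²/2g = 4.742 m
Total H_L = 104.1 + 4.742 = 108.8 m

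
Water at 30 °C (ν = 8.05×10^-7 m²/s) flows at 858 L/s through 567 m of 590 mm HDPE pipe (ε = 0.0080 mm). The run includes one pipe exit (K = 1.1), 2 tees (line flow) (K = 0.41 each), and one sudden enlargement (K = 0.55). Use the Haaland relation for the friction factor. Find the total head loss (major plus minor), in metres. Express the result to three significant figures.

H_L ≈ 6.33 m

V = 4Q/(πD²) = 3.138 m/s; V²/2g = 0.5020 m
Re = 2.30×10^6, ε/D = 1.36×10^-5 → f = 0.01056 (Haaland)
Major: h_f = f(L/D)·V²/2g = 0.01056·961.0·0.5020 = 5.094 m
Minor: ΣK = 2.47; h_m = ΣK·V²/2g = 1.240 m
Total H_L = 5.094 + 1.240 = 6.334 m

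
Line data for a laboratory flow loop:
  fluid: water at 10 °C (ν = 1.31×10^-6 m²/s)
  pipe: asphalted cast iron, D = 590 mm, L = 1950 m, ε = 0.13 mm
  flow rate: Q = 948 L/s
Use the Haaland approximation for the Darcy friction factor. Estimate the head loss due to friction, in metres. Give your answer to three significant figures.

V = 4Q/(πD²) = 4·0.948/(π·0.590²) = 3.467 m/s
Re = VD/ν = 3.467·0.590/1.31×10^-6 = 1.56×10^6 → turbulent
ε/D = 0.13/590 = 2.20×10^-4
Haaland: f = 0.01456
h_f = f(L/D)V²/(2g) = 0.01456·(1950/0.590)·3.467²/(2·9.81) = 29.48 m

h_f ≈ 29.5 m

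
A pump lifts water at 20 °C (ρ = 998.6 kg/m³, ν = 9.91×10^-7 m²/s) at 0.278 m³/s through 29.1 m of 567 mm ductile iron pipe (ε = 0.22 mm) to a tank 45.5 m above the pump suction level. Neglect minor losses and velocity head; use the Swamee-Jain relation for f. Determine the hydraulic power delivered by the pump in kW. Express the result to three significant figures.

P_hyd ≈ 124 kW

V = 4Q/(πD²) = 1.101 m/s; Re = 6.30×10^5; ε/D = 3.88×10^-4; f = 0.01682
h_f = f(L/D)V²/2g = 0.05333 m
Total head H = z + h_f = 45.5 + 0.05333 = 45.55 m
P_hyd = ρgQH = 998.6·9.81·0.278·45.55 = 124.1 kW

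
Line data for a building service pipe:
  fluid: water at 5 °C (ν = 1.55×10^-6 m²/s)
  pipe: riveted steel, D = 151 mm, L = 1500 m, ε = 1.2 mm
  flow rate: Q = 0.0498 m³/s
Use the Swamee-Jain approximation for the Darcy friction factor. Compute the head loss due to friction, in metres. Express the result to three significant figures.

h_f ≈ 139 m

V = 4Q/(πD²) = 4·0.0498/(π·0.151²) = 2.781 m/s
Re = VD/ν = 2.781·0.151/1.55×10^-6 = 2.71×10^5 → turbulent
ε/D = 1.2/151 = 0.00795
Swamee-Jain: f = 0.03551
h_f = f(L/D)V²/(2g) = 0.03551·(1500/0.151)·2.781²/(2·9.81) = 139.0 m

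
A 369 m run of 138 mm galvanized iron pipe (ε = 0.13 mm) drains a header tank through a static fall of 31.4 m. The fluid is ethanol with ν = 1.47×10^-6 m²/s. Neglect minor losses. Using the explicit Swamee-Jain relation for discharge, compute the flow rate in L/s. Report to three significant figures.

Swamee-Jain (Type II): Q = -0.965·√(gD⁵h_f/L)·ln[ε/(3.7D) + √(3.17ν²L/(gD³h_f))]
√(gD⁵h_f/L) = √(9.81·0.138⁵·31.4/369) = 0.006464
ε/(3.7D) = 2.55×10^-4; √(3.17ν²L/(gD³h_f)) = 5.59×10^-5
Q = -0.965·0.006464·ln(3.105×10^-4) = 0.05038 m³/s
Check: V = 3.37 m/s, Re = 3.16×10^5, f = 0.02045, h_f = 31.6 m ≈ 31.4 m ✓

Q ≈ 50.4 L/s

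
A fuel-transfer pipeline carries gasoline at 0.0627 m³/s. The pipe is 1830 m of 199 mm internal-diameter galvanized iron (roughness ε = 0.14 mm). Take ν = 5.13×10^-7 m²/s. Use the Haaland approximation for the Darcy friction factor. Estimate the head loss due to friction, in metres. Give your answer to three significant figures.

V = 4Q/(πD²) = 4·0.0627/(π·0.199²) = 2.016 m/s
Re = VD/ν = 2.016·0.199/5.13×10^-7 = 7.82×10^5 → turbulent
ε/D = 0.14/199 = 7.04×10^-4
Haaland: f = 0.01853
h_f = f(L/D)V²/(2g) = 0.01853·(1830/0.199)·2.016²/(2·9.81) = 35.29 m

h_f ≈ 35.3 m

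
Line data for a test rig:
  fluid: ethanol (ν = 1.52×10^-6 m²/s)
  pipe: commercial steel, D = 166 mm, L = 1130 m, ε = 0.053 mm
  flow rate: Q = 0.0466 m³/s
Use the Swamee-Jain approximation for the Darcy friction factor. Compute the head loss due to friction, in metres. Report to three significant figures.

h_f ≈ 28.3 m

V = 4Q/(πD²) = 4·0.0466/(π·0.166²) = 2.153 m/s
Re = VD/ν = 2.153·0.166/1.52×10^-6 = 2.35×10^5 → turbulent
ε/D = 0.053/166 = 3.19×10^-4
Swamee-Jain: f = 0.01760
h_f = f(L/D)V²/(2g) = 0.01760·(1130/0.166)·2.153²/(2·9.81) = 28.31 m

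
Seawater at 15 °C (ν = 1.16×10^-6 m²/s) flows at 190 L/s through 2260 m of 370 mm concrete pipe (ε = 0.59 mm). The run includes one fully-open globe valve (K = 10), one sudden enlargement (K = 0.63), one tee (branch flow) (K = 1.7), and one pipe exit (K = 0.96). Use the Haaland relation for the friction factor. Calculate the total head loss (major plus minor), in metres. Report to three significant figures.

V = 4Q/(πD²) = 1.767 m/s; V²/2g = 0.1592 m
Re = 5.64×10^5, ε/D = 0.00159 → f = 0.02245 (Haaland)
Major: h_f = f(L/D)·V²/2g = 0.02245·6108·0.1592 = 21.83 m
Minor: ΣK = 13.3; h_m = ΣK·V²/2g = 2.115 m
Total H_L = 21.83 + 2.115 = 23.94 m

H_L ≈ 23.9 m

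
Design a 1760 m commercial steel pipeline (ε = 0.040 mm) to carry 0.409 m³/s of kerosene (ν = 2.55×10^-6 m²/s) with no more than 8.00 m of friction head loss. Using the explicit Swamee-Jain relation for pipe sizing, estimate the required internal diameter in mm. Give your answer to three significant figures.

Swamee-Jain (Type III): D = 0.66·[ε^1.25·(LQ²/(gh_f))^4.75 + ν·Q^9.4·(L/(gh_f))^5.2]^0.04
LQ²/(gh_f) = 3.751; L/(gh_f) = 22.43
Term 1 = ε^1.25·(…)^4.75 = 0.00170; Term 2 = ν·Q^9.4·(…)^5.2 = 0.00603
D = 0.66·(0.00170 + 0.00603)^0.04 = 0.5433 m = 543 mm
Check: V = 1.76 m/s, Re = 3.76×10^5, f = 0.01469, h_f = 7.55 m ≈ 8.00 m ✓

D ≈ 543 mm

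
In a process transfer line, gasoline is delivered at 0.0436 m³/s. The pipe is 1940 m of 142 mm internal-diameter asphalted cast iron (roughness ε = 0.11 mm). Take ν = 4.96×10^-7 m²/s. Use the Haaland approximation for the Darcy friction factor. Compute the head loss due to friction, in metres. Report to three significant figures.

V = 4Q/(πD²) = 4·0.0436/(π·0.142²) = 2.753 m/s
Re = VD/ν = 2.753·0.142/4.96×10^-7 = 7.88×10^5 → turbulent
ε/D = 0.11/142 = 7.75×10^-4
Haaland: f = 0.01891
h_f = f(L/D)V²/(2g) = 0.01891·(1940/0.142)·2.753²/(2·9.81) = 99.80 m

h_f ≈ 99.8 m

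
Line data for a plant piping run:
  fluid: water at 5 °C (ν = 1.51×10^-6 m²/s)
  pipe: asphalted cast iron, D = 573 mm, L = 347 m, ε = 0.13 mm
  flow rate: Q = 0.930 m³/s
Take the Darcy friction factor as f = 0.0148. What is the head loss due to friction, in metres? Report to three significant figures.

h_f ≈ 5.94 m

V = 4Q/(πD²) = 4·0.930/(π·0.573²) = 3.606 m/s
h_f = f(L/D)V²/(2g) = 0.01480·(347/0.573)·3.606²/(2·9.81) = 5.942 m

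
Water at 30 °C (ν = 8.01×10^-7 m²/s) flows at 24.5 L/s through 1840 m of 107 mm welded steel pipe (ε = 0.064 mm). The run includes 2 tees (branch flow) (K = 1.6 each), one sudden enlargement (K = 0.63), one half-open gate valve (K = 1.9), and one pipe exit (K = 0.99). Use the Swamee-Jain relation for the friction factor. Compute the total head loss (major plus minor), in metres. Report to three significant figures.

V = 4Q/(πD²) = 2.725 m/s; V²/2g = 0.3784 m
Re = 3.64×10^5, ε/D = 5.98×10^-4 → f = 0.01866 (Swamee-Jain)
Major: h_f = f(L/D)·V²/2g = 0.01866·17196·0.3784 = 121.4 m
Minor: ΣK = 6.72; h_m = ΣK·V²/2g = 2.543 m
Total H_L = 121.4 + 2.543 = 123.9 m

H_L ≈ 124 m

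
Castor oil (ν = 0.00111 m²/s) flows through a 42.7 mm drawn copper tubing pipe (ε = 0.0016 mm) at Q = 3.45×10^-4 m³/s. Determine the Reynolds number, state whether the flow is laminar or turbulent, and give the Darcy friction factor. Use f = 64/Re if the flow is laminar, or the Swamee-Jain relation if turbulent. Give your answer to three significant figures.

Re ≈ 9.27; laminar; f = 64/Re ≈ 6.91

V = 4Q/(πD²) = 0.2409 m/s
Re = VD/ν = 0.2409·0.0427/0.00111 = 9.27
Re < 2300 → laminar → f = 64/Re = 6.906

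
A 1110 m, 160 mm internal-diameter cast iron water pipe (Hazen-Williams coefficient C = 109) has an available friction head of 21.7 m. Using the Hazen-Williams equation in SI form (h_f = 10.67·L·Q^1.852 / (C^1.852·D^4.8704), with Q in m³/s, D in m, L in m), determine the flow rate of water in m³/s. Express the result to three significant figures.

Rearranging: Q = [h_f·C^1.852·D^4.8704 / (10.67·L)]^(1/1.852)
Q = [21.7·109^1.852·0.160^4.8704 / (10.67·1110)]^0.540 = 0.02928 m³/s

Q ≈ 0.0293 m³/s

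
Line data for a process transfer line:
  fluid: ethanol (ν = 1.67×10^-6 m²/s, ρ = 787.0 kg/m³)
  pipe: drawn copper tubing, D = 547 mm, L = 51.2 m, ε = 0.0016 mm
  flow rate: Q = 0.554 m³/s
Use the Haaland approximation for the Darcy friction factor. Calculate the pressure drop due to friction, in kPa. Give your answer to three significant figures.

V = 4Q/(πD²) = 4·0.554/(π·0.547²) = 2.357 m/s
Re = VD/ν = 2.357·0.547/1.67×10^-6 = 7.72×10^5 → turbulent
ε/D = 0.0016/547 = 2.93×10^-6
Haaland: f = 0.01215
h_f = f(L/D)V²/(2g) = 0.01215·(51.2/0.547)·2.357²/(2·9.81) = 0.3221 m
Δp = ρg·h_f = 787.0·9.81·0.3221 = 2.486 kPa

Δp ≈ 2.49 kPa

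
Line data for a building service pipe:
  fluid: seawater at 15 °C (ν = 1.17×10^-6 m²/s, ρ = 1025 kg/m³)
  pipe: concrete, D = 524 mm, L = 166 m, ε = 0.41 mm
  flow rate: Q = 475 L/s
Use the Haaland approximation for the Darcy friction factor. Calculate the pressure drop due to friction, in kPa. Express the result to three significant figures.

Δp ≈ 14.9 kPa

V = 4Q/(πD²) = 4·0.475/(π·0.524²) = 2.203 m/s
Re = VD/ν = 2.203·0.524/1.17×10^-6 = 9.86×10^5 → turbulent
ε/D = 0.41/524 = 7.82×10^-4
Haaland: f = 0.01887
h_f = f(L/D)V²/(2g) = 0.01887·(166/0.524)·2.203²/(2·9.81) = 1.478 m
Δp = ρg·h_f = 1025·9.81·1.478 = 14.87 kPa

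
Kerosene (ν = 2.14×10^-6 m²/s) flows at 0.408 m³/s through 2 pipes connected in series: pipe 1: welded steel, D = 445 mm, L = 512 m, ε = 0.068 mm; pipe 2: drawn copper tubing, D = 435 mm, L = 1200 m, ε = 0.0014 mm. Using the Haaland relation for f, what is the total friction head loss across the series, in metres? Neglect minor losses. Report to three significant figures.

H ≈ 19.6 m

Pipe 1: V = 2.623 m/s, Re = 5.46×10^5, ε/D = 1.53×10^-4, f = 0.01471, h_1 = f(L/D)V²/2g = 5.936 m
Pipe 2: V = 2.745 m/s, Re = 5.58×10^5, ε/D = 3.22×10^-6, f = 0.01285, h_2 = f(L/D)V²/2g = 13.61 m
Series → Q common, losses add: H = Σh = 19.55 m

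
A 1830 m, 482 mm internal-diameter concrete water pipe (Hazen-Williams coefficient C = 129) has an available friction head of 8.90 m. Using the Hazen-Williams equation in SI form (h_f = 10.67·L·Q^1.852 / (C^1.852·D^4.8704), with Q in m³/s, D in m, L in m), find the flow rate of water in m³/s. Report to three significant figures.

Rearranging: Q = [h_f·C^1.852·D^4.8704 / (10.67·L)]^(1/1.852)
Q = [8.90·129^1.852·0.482^4.8704 / (10.67·1830)]^0.540 = 0.2971 m³/s

Q ≈ 0.297 m³/s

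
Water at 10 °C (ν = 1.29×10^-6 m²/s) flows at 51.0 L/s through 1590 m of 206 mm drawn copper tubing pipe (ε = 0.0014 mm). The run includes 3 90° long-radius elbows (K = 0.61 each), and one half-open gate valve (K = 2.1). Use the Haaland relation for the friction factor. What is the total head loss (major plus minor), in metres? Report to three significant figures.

H_L ≈ 14.2 m

V = 4Q/(πD²) = 1.530 m/s; V²/2g = 0.1193 m
Re = 2.44×10^5, ε/D = 6.80×10^-6 → f = 0.01496 (Haaland)
Major: h_f = f(L/D)·V²/2g = 0.01496·7718·0.1193 = 13.78 m
Minor: ΣK = 3.93; h_m = ΣK·V²/2g = 0.4690 m
Total H_L = 13.78 + 0.4690 = 14.25 m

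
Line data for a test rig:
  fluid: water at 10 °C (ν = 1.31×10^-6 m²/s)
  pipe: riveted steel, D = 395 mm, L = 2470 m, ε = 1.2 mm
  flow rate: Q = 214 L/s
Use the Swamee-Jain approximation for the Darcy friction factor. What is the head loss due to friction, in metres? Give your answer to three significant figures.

h_f ≈ 25.9 m

V = 4Q/(πD²) = 4·0.214/(π·0.395²) = 1.746 m/s
Re = VD/ν = 1.746·0.395/1.31×10^-6 = 5.27×10^5 → turbulent
ε/D = 1.2/395 = 0.00304
Swamee-Jain: f = 0.02662
h_f = f(L/D)V²/(2g) = 0.02662·(2470/0.395)·1.746²/(2·9.81) = 25.87 m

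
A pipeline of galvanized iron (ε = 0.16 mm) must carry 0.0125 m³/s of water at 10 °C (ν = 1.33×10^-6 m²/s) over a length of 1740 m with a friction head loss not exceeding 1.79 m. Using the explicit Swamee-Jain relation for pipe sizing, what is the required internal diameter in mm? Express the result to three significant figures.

Swamee-Jain (Type III): D = 0.66·[ε^1.25·(LQ²/(gh_f))^4.75 + ν·Q^9.4·(L/(gh_f))^5.2]^0.04
LQ²/(gh_f) = 0.01548; L/(gh_f) = 99.09
Term 1 = ε^1.25·(…)^4.75 = 4.54×10^-14; Term 2 = ν·Q^9.4·(…)^5.2 = 4.11×10^-14
D = 0.66·(4.54×10^-14 + 4.11×10^-14)^0.04 = 0.1982 m = 198 mm
Check: V = 0.405 m/s, Re = 6.04×10^4, f = 0.02299, h_f = 1.69 m ≈ 1.79 m ✓

D ≈ 198 mm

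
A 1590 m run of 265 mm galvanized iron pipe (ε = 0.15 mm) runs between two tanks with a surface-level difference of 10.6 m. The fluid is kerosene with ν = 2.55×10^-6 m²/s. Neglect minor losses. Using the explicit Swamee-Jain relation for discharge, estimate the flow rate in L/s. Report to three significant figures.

Q ≈ 72.9 L/s

Swamee-Jain (Type II): Q = -0.965·√(gD⁵h_f/L)·ln[ε/(3.7D) + √(3.17ν²L/(gD³h_f))]
√(gD⁵h_f/L) = √(9.81·0.265⁵·10.6/1590) = 0.009245
ε/(3.7D) = 1.53×10^-4; √(3.17ν²L/(gD³h_f)) = 1.30×10^-4
Q = -0.965·0.009245·ln(2.831×10^-4) = 0.07288 m³/s
Check: V = 1.32 m/s, Re = 1.37×10^5, f = 0.01997, h_f = 10.7 m ≈ 10.6 m ✓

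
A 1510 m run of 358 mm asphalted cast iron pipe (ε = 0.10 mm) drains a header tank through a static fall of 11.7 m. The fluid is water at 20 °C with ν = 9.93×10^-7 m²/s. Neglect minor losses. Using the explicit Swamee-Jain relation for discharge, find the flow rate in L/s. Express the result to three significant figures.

Q ≈ 187 L/s

Swamee-Jain (Type II): Q = -0.965·√(gD⁵h_f/L)·ln[ε/(3.7D) + √(3.17ν²L/(gD³h_f))]
√(gD⁵h_f/L) = √(9.81·0.358⁵·11.7/1510) = 0.02114
ε/(3.7D) = 7.55×10^-5; √(3.17ν²L/(gD³h_f)) = 2.99×10^-5
Q = -0.965·0.02114·ln(1.054×10^-4) = 0.1868 m³/s
Check: V = 1.86 m/s, Re = 6.69×10^5, f = 0.01590, h_f = 11.8 m ≈ 11.7 m ✓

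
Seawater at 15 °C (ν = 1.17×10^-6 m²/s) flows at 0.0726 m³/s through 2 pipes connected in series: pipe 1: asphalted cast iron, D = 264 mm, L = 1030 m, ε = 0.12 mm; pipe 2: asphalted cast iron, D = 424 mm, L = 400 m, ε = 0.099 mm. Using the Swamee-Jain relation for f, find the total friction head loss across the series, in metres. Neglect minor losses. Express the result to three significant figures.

H ≈ 6.54 m

Pipe 1: V = 1.326 m/s, Re = 2.99×10^5, ε/D = 4.55×10^-4, f = 0.01807, h_1 = f(L/D)V²/2g = 6.319 m
Pipe 2: V = 0.5142 m/s, Re = 1.86×10^5, ε/D = 2.33×10^-4, f = 0.01752, h_2 = f(L/D)V²/2g = 0.2227 m
Series → Q common, losses add: H = Σh = 6.542 m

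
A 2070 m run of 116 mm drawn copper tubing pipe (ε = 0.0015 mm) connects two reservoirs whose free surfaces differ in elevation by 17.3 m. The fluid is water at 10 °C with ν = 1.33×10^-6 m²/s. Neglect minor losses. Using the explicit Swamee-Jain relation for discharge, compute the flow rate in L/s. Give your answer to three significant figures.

Q ≈ 10.7 L/s

Swamee-Jain (Type II): Q = -0.965·√(gD⁵h_f/L)·ln[ε/(3.7D) + √(3.17ν²L/(gD³h_f))]
√(gD⁵h_f/L) = √(9.81·0.116⁵·17.3/2070) = 0.001312
ε/(3.7D) = 3.49×10^-6; √(3.17ν²L/(gD³h_f)) = 2.09×10^-4
Q = -0.965·0.001312·ln(2.128×10^-4) = 0.01071 m³/s
Check: V = 1.01 m/s, Re = 8.84×10^4, f = 0.01841, h_f = 17.2 m ≈ 17.3 m ✓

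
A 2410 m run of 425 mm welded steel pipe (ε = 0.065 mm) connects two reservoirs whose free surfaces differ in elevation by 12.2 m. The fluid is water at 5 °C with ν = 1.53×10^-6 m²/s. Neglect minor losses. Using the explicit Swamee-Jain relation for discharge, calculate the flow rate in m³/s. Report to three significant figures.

Q ≈ 0.237 m³/s

Swamee-Jain (Type II): Q = -0.965·√(gD⁵h_f/L)·ln[ε/(3.7D) + √(3.17ν²L/(gD³h_f))]
√(gD⁵h_f/L) = √(9.81·0.425⁵·12.2/2410) = 0.02624
ε/(3.7D) = 4.13×10^-5; √(3.17ν²L/(gD³h_f)) = 4.41×10^-5
Q = -0.965·0.02624·ln(8.546×10^-5) = 0.2372 m³/s
Check: V = 1.67 m/s, Re = 4.64×10^5, f = 0.01516, h_f = 12.2 m ≈ 12.2 m ✓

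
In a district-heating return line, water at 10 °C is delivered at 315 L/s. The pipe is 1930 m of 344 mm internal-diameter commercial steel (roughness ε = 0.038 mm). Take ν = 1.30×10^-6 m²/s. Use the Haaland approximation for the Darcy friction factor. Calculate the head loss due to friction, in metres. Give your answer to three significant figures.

V = 4Q/(πD²) = 4·0.315/(π·0.344²) = 3.389 m/s
Re = VD/ν = 3.389·0.344/1.30×10^-6 = 8.97×10^5 → turbulent
ε/D = 0.038/344 = 1.10×10^-4
Haaland: f = 0.01359
h_f = f(L/D)V²/(2g) = 0.01359·(1930/0.344)·3.389²/(2·9.81) = 44.65 m

h_f ≈ 44.7 m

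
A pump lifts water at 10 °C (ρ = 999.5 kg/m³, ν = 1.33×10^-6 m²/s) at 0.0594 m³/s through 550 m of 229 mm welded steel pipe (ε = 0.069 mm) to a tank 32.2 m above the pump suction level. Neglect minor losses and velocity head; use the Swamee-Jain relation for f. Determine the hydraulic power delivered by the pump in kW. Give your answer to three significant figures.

V = 4Q/(πD²) = 1.442 m/s; Re = 2.48×10^5; ε/D = 3.01×10^-4; f = 0.01739
h_f = f(L/D)V²/2g = 4.427 m
Total head H = z + h_f = 32.2 + 4.427 = 36.63 m
P_hyd = ρgQH = 999.5·9.81·0.0594·36.63 = 21.33 kW

P_hyd ≈ 21.3 kW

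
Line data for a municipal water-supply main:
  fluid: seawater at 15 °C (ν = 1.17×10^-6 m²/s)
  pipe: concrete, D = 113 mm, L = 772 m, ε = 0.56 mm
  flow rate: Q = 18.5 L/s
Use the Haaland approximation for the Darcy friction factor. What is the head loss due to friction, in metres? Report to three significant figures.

V = 4Q/(πD²) = 4·0.0185/(π·0.113²) = 1.845 m/s
Re = VD/ν = 1.845·0.113/1.17×10^-6 = 1.78×10^5 → turbulent
ε/D = 0.56/113 = 0.00496
Haaland: f = 0.03083
h_f = f(L/D)V²/(2g) = 0.03083·(772/0.113)·1.845²/(2·9.81) = 36.53 m

h_f ≈ 36.5 m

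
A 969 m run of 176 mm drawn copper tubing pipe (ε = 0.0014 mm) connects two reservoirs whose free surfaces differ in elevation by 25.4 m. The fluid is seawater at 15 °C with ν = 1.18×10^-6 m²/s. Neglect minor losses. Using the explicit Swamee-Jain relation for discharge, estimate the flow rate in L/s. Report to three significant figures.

Q ≈ 62.0 L/s

Swamee-Jain (Type II): Q = -0.965·√(gD⁵h_f/L)·ln[ε/(3.7D) + √(3.17ν²L/(gD³h_f))]
√(gD⁵h_f/L) = √(9.81·0.176⁵·25.4/969) = 0.006590
ε/(3.7D) = 2.15×10^-6; √(3.17ν²L/(gD³h_f)) = 5.61×10^-5
Q = -0.965·0.006590·ln(5.826×10^-5) = 0.06201 m³/s
Check: V = 2.55 m/s, Re = 3.80×10^5, f = 0.01387, h_f = 25.3 m ≈ 25.4 m ✓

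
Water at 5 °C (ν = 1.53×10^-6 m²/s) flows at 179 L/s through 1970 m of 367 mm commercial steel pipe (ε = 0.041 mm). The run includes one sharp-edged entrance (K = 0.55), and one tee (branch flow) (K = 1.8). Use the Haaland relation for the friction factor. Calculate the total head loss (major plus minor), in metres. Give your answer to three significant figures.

V = 4Q/(πD²) = 1.692 m/s; V²/2g = 0.1459 m
Re = 4.06×10^5, ε/D = 1.12×10^-4 → f = 0.01475 (Haaland)
Major: h_f = f(L/D)·V²/2g = 0.01475·5368·0.1459 = 11.55 m
Minor: ΣK = 2.35; h_m = ΣK·V²/2g = 0.3430 m
Total H_L = 11.55 + 0.3430 = 11.89 m

H_L ≈ 11.9 m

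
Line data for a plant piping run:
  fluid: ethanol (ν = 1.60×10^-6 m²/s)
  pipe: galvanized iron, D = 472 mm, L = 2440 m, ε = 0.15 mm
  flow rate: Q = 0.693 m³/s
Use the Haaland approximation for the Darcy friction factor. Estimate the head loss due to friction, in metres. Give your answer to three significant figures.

V = 4Q/(πD²) = 4·0.693/(π·0.472²) = 3.961 m/s
Re = VD/ν = 3.961·0.472/1.60×10^-6 = 1.17×10^6 → turbulent
ε/D = 0.15/472 = 3.18×10^-4
Haaland: f = 0.01568
h_f = f(L/D)V²/(2g) = 0.01568·(2440/0.472)·3.961²/(2·9.81) = 64.80 m

h_f ≈ 64.8 m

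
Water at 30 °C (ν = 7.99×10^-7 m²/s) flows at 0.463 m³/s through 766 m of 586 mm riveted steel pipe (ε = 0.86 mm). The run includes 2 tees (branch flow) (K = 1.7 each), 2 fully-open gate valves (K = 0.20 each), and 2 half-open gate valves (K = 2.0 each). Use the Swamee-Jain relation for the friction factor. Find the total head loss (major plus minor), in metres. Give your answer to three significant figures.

V = 4Q/(πD²) = 1.717 m/s; V²/2g = 0.1502 m
Re = 1.26×10^6, ε/D = 0.00147 → f = 0.02186 (Swamee-Jain)
Major: h_f = f(L/D)·V²/2g = 0.02186·1307·0.1502 = 4.292 m
Minor: ΣK = 7.80; h_m = ΣK·V²/2g = 1.172 m
Total H_L = 4.292 + 1.172 = 5.464 m

H_L ≈ 5.46 m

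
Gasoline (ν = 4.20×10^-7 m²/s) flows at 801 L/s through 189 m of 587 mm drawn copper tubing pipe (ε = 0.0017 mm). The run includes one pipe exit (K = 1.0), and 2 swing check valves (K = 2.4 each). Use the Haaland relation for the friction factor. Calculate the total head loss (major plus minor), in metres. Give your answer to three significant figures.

V = 4Q/(πD²) = 2.960 m/s; V²/2g = 0.4465 m
Re = 4.14×10^6, ε/D = 2.90×10^-6 → f = 0.009379 (Haaland)
Major: h_f = f(L/D)·V²/2g = 0.009379·322.0·0.4465 = 1.348 m
Minor: ΣK = 5.80; h_m = ΣK·V²/2g = 2.590 m
Total H_L = 1.348 + 2.590 = 3.938 m

H_L ≈ 3.94 m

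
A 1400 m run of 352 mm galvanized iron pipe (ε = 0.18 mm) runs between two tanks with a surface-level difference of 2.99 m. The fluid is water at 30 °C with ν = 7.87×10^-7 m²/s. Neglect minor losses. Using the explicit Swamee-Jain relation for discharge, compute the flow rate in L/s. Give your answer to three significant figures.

Swamee-Jain (Type II): Q = -0.965·√(gD⁵h_f/L)·ln[ε/(3.7D) + √(3.17ν²L/(gD³h_f))]
√(gD⁵h_f/L) = √(9.81·0.352⁵·2.99/1400) = 0.01064
ε/(3.7D) = 1.38×10^-4; √(3.17ν²L/(gD³h_f)) = 4.64×10^-5
Q = -0.965·0.01064·ln(1.846×10^-4) = 0.08828 m³/s
Check: V = 0.907 m/s, Re = 4.06×10^5, f = 0.01805, h_f = 3.01 m ≈ 2.99 m ✓

Q ≈ 88.3 L/s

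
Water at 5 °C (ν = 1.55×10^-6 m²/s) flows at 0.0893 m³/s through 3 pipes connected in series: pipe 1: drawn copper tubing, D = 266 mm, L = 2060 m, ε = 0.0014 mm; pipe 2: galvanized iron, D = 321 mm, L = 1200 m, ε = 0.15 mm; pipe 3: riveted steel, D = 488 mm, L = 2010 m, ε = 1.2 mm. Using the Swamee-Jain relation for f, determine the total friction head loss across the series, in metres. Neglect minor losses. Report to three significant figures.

Pipe 1: V = 1.607 m/s, Re = 2.76×10^5, ε/D = 5.26×10^-6, f = 0.01466, h_1 = f(L/D)V²/2g = 14.94 m
Pipe 2: V = 1.103 m/s, Re = 2.29×10^5, ε/D = 4.67×10^-4, f = 0.01854, h_2 = f(L/D)V²/2g = 4.300 m
Pipe 3: V = 0.4774 m/s, Re = 1.50×10^5, ε/D = 0.00246, f = 0.02598, h_3 = f(L/D)V²/2g = 1.243 m
Series → Q common, losses add: H = Σh = 20.49 m

H ≈ 20.5 m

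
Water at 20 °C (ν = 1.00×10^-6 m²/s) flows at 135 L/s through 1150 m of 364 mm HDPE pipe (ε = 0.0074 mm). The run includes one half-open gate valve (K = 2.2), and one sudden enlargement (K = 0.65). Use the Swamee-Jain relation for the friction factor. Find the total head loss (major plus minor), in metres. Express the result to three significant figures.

V = 4Q/(πD²) = 1.297 m/s; V²/2g = 0.08578 m
Re = 4.72×10^5, ε/D = 2.03×10^-5 → f = 0.01354 (Swamee-Jain)
Major: h_f = f(L/D)·V²/2g = 0.01354·3159·0.08578 = 3.668 m
Minor: ΣK = 2.85; h_m = ΣK·V²/2g = 0.2445 m
Total H_L = 3.668 + 0.2445 = 3.913 m

H_L ≈ 3.91 m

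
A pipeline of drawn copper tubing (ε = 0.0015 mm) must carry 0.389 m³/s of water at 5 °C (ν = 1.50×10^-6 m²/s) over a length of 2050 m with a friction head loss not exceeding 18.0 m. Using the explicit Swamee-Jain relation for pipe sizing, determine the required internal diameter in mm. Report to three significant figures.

Swamee-Jain (Type III): D = 0.66·[ε^1.25·(LQ²/(gh_f))^4.75 + ν·Q^9.4·(L/(gh_f))^5.2]^0.04
LQ²/(gh_f) = 1.757; L/(gh_f) = 11.61
Term 1 = ε^1.25·(…)^4.75 = 7.63×10^-7; Term 2 = ν·Q^9.4·(…)^5.2 = 7.22×10^-5
D = 0.66·(7.63×10^-7 + 7.22×10^-5)^0.04 = 0.4509 m = 451 mm
Check: V = 2.44 m/s, Re = 7.32×10^5, f = 0.01231, h_f = 16.9 m ≈ 18.0 m ✓

D ≈ 451 mm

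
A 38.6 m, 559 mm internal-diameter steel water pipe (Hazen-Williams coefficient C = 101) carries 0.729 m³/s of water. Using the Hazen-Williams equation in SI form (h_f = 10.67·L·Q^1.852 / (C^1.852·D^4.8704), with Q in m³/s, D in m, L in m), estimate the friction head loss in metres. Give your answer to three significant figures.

h_f = 10.67·38.6·0.729^1.852 / (101^1.852·0.559^4.8704) = 0.7564 m

h_f ≈ 0.756 m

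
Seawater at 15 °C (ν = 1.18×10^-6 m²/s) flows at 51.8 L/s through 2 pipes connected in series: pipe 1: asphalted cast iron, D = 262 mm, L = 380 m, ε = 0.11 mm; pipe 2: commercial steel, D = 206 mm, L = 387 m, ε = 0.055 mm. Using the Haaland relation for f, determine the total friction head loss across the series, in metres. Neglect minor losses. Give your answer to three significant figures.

Pipe 1: V = 0.9608 m/s, Re = 2.13×10^5, ε/D = 4.20×10^-4, f = 0.01809, h_1 = f(L/D)V²/2g = 1.235 m
Pipe 2: V = 1.554 m/s, Re = 2.71×10^5, ε/D = 2.67×10^-4, f = 0.01673, h_2 = f(L/D)V²/2g = 3.870 m
Series → Q common, losses add: H = Σh = 5.105 m

H ≈ 5.10 m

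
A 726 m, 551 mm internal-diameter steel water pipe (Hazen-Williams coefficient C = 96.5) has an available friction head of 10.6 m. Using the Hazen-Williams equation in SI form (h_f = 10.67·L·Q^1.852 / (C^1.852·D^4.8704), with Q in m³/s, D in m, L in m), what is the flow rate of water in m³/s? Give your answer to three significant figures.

Q ≈ 0.572 m³/s

Rearranging: Q = [h_f·C^1.852·D^4.8704 / (10.67·L)]^(1/1.852)
Q = [10.6·96.5^1.852·0.551^4.8704 / (10.67·726)]^0.540 = 0.5721 m³/s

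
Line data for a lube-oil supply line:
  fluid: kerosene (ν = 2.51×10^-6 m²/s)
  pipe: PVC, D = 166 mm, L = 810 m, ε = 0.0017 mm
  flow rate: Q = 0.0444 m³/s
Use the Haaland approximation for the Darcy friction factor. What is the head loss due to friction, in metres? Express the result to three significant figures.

V = 4Q/(πD²) = 4·0.0444/(π·0.166²) = 2.052 m/s
Re = VD/ν = 2.052·0.166/2.51×10^-6 = 1.36×10^5 → turbulent
ε/D = 0.0017/166 = 1.02×10^-5
Haaland: f = 0.01679
h_f = f(L/D)V²/(2g) = 0.01679·(810/0.166)·2.052²/(2·9.81) = 17.57 m

h_f ≈ 17.6 m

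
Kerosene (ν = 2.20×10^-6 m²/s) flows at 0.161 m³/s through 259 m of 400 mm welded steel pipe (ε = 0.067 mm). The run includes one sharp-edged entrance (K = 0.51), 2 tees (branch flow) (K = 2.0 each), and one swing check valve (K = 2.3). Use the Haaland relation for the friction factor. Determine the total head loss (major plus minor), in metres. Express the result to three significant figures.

V = 4Q/(πD²) = 1.281 m/s; V²/2g = 0.08366 m
Re = 2.33×10^5, ε/D = 1.68×10^-4 → f = 0.01631 (Haaland)
Major: h_f = f(L/D)·V²/2g = 0.01631·647.5·0.08366 = 0.8837 m
Minor: ΣK = 6.81; h_m = ΣK·V²/2g = 0.5697 m
Total H_L = 0.8837 + 0.5697 = 1.453 m

H_L ≈ 1.45 m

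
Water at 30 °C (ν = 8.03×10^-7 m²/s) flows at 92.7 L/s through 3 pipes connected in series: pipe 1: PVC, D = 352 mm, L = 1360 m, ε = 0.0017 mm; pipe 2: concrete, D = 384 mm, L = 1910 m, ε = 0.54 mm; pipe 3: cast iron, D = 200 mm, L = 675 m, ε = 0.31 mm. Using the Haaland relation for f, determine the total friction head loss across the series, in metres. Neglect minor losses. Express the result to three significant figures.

H ≈ 39.3 m

Pipe 1: V = 0.9526 m/s, Re = 4.18×10^5, ε/D = 4.83×10^-6, f = 0.01354, h_1 = f(L/D)V²/2g = 2.420 m
Pipe 2: V = 0.8004 m/s, Re = 3.83×10^5, ε/D = 0.00141, f = 0.02195, h_2 = f(L/D)V²/2g = 3.565 m
Pipe 3: V = 2.951 m/s, Re = 7.35×10^5, ε/D = 0.00155, f = 0.02222, h_3 = f(L/D)V²/2g = 33.28 m
Series → Q common, losses add: H = Σh = 39.26 m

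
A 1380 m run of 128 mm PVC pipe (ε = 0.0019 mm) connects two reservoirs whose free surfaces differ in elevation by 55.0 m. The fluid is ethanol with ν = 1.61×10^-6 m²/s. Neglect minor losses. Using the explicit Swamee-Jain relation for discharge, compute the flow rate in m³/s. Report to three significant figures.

Q ≈ 0.0324 m³/s

Swamee-Jain (Type II): Q = -0.965·√(gD⁵h_f/L)·ln[ε/(3.7D) + √(3.17ν²L/(gD³h_f))]
√(gD⁵h_f/L) = √(9.81·0.128⁵·55.0/1380) = 0.003665
ε/(3.7D) = 4.01×10^-6; √(3.17ν²L/(gD³h_f)) = 1.00×10^-4
Q = -0.965·0.003665·ln(1.041×10^-4) = 0.03243 m³/s
Check: V = 2.52 m/s, Re = 2.00×10^5, f = 0.01566, h_f = 54.7 m ≈ 55.0 m ✓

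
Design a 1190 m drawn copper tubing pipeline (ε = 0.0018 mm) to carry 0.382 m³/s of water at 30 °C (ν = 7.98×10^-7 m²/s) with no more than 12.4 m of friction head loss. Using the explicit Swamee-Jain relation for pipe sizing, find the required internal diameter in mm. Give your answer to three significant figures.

D ≈ 422 mm

Swamee-Jain (Type III): D = 0.66·[ε^1.25·(LQ²/(gh_f))^4.75 + ν·Q^9.4·(L/(gh_f))^5.2]^0.04
LQ²/(gh_f) = 1.428; L/(gh_f) = 9.783
Term 1 = ε^1.25·(…)^4.75 = 3.58×10^-7; Term 2 = ν·Q^9.4·(…)^5.2 = 1.33×10^-5
D = 0.66·(3.58×10^-7 + 1.33×10^-5)^0.04 = 0.4217 m = 422 mm
Check: V = 2.74 m/s, Re = 1.45×10^6, f = 0.01105, h_f = 11.9 m ≈ 12.4 m ✓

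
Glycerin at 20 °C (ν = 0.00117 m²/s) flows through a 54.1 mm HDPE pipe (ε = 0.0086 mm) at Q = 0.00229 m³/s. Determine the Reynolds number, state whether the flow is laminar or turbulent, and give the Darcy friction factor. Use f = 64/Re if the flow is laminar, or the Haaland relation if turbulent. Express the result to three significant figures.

V = 4Q/(πD²) = 0.9962 m/s
Re = VD/ν = 0.9962·0.0541/0.00117 = 46.1
Re < 2300 → laminar → f = 64/Re = 1.389

Re ≈ 46.1; laminar; f = 64/Re ≈ 1.39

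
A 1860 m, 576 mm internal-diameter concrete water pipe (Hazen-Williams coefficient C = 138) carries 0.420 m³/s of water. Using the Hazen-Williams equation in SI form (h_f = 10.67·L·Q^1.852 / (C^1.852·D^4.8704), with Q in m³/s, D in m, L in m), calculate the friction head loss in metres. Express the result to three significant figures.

h_f = 10.67·1860·0.420^1.852 / (138^1.852·0.576^4.8704) = 6.364 m

h_f ≈ 6.36 m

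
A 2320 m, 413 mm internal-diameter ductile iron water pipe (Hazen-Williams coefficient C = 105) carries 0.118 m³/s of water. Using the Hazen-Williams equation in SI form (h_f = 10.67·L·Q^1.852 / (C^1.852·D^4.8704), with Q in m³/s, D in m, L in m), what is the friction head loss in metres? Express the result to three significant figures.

h_f ≈ 6.34 m

h_f = 10.67·2320·0.118^1.852 / (105^1.852·0.413^4.8704) = 6.339 m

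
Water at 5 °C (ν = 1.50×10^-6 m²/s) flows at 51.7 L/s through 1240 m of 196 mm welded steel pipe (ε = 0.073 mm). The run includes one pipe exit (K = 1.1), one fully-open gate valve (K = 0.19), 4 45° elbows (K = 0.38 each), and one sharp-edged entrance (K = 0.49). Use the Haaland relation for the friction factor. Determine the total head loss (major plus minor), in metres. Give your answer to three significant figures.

H_L ≈ 17.3 m

V = 4Q/(πD²) = 1.714 m/s; V²/2g = 0.1497 m
Re = 2.24×10^5, ε/D = 3.72×10^-4 → f = 0.01774 (Haaland)
Major: h_f = f(L/D)·V²/2g = 0.01774·6327·0.1497 = 16.79 m
Minor: ΣK = 3.30; h_m = ΣK·V²/2g = 0.4938 m
Total H_L = 16.79 + 0.4938 = 17.29 m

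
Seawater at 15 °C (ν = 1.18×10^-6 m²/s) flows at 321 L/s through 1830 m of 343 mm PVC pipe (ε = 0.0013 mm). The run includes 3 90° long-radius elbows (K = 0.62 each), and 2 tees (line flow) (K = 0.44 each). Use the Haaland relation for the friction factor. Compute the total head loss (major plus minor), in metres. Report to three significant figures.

H_L ≈ 39.9 m

V = 4Q/(πD²) = 3.474 m/s; V²/2g = 0.6151 m
Re = 1.01×10^6, ε/D = 3.79×10^-6 → f = 0.01163 (Haaland)
Major: h_f = f(L/D)·V²/2g = 0.01163·5335·0.6151 = 38.17 m
Minor: ΣK = 2.74; h_m = ΣK·V²/2g = 1.685 m
Total H_L = 38.17 + 1.685 = 39.86 m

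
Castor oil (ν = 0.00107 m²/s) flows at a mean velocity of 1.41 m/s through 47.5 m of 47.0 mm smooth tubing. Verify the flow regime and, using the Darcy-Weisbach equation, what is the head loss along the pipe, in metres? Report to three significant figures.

h_f ≈ 106 m

Re = VD/ν = 1.41·0.04700/0.00107 = 61.9 → laminar (Re < 2300)
f = 64/Re = 1.033
h_f = f(L/D)V²/(2g) = 1.033·(47.5/0.04700)·1.41²/(2·9.81) = 105.8 m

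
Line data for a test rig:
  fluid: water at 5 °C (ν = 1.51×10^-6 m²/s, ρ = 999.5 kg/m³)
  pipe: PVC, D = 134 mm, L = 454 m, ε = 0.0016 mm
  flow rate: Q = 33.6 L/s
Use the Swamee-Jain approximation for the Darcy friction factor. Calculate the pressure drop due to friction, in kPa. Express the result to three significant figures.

V = 4Q/(πD²) = 4·0.0336/(π·0.134²) = 2.383 m/s
Re = VD/ν = 2.383·0.134/1.51×10^-6 = 2.11×10^5 → turbulent
ε/D = 0.0016/134 = 1.19×10^-5
Swamee-Jain: f = 0.01548
h_f = f(L/D)V²/(2g) = 0.01548·(454/0.134)·2.383²/(2·9.81) = 15.17 m
Δp = ρg·h_f = 999.5·9.81·15.17 = 148.8 kPa

Δp ≈ 149 kPa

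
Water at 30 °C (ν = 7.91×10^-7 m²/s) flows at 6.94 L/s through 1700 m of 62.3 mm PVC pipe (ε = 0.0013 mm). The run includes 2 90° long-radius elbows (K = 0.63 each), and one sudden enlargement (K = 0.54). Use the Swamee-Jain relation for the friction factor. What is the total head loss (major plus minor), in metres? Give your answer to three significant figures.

H_L ≈ 116 m

V = 4Q/(πD²) = 2.277 m/s; V²/2g = 0.2642 m
Re = 1.79×10^5, ε/D = 2.09×10^-5 → f = 0.01605 (Swamee-Jain)
Major: h_f = f(L/D)·V²/2g = 0.01605·27287·0.2642 = 115.7 m
Minor: ΣK = 1.80; h_m = ΣK·V²/2g = 0.4755 m
Total H_L = 115.7 + 0.4755 = 116.1 m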